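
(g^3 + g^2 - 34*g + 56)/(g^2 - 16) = (g^2 + 5*g - 14)/(g + 4)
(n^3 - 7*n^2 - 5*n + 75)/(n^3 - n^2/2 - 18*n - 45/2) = 2*(n - 5)/(2*n + 3)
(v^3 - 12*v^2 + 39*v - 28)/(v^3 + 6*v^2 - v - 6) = (v^2 - 11*v + 28)/(v^2 + 7*v + 6)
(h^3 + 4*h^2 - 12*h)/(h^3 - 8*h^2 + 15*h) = (h^2 + 4*h - 12)/(h^2 - 8*h + 15)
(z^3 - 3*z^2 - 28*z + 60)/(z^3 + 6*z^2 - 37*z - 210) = (z - 2)/(z + 7)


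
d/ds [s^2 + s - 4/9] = 2*s + 1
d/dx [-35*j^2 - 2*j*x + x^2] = -2*j + 2*x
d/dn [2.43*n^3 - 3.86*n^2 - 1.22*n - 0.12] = 7.29*n^2 - 7.72*n - 1.22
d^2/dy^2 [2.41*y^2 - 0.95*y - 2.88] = 4.82000000000000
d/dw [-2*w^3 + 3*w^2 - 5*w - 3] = -6*w^2 + 6*w - 5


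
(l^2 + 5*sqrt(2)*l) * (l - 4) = l^3 - 4*l^2 + 5*sqrt(2)*l^2 - 20*sqrt(2)*l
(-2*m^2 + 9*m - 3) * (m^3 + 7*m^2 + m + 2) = -2*m^5 - 5*m^4 + 58*m^3 - 16*m^2 + 15*m - 6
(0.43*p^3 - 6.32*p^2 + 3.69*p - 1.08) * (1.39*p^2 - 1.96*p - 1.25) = 0.5977*p^5 - 9.6276*p^4 + 16.9788*p^3 - 0.8336*p^2 - 2.4957*p + 1.35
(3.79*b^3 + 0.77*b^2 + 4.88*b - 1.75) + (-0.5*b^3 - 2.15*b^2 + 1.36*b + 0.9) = 3.29*b^3 - 1.38*b^2 + 6.24*b - 0.85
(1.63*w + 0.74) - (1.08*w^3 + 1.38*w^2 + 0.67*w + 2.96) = -1.08*w^3 - 1.38*w^2 + 0.96*w - 2.22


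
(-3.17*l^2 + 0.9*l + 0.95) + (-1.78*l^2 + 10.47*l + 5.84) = -4.95*l^2 + 11.37*l + 6.79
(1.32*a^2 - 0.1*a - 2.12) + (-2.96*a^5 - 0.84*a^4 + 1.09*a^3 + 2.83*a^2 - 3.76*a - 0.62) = -2.96*a^5 - 0.84*a^4 + 1.09*a^3 + 4.15*a^2 - 3.86*a - 2.74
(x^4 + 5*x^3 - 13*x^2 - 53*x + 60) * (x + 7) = x^5 + 12*x^4 + 22*x^3 - 144*x^2 - 311*x + 420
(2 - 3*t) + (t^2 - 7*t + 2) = t^2 - 10*t + 4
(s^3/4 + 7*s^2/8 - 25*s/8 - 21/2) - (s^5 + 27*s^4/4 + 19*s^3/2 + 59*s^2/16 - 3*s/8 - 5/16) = -s^5 - 27*s^4/4 - 37*s^3/4 - 45*s^2/16 - 11*s/4 - 163/16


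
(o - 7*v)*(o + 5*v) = o^2 - 2*o*v - 35*v^2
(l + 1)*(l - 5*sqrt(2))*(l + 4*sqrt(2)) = l^3 - sqrt(2)*l^2 + l^2 - 40*l - sqrt(2)*l - 40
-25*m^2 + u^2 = (-5*m + u)*(5*m + u)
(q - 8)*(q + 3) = q^2 - 5*q - 24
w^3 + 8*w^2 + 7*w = w*(w + 1)*(w + 7)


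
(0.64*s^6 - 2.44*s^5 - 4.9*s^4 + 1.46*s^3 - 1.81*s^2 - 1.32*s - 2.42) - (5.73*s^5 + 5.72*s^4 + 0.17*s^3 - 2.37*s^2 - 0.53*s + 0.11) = 0.64*s^6 - 8.17*s^5 - 10.62*s^4 + 1.29*s^3 + 0.56*s^2 - 0.79*s - 2.53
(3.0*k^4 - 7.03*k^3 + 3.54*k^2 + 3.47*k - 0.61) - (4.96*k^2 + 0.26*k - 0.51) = 3.0*k^4 - 7.03*k^3 - 1.42*k^2 + 3.21*k - 0.1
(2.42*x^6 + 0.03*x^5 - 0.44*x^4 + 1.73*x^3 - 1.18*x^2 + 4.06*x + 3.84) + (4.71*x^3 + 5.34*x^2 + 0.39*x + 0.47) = 2.42*x^6 + 0.03*x^5 - 0.44*x^4 + 6.44*x^3 + 4.16*x^2 + 4.45*x + 4.31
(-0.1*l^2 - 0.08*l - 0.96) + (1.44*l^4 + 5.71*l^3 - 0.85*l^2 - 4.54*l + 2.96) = 1.44*l^4 + 5.71*l^3 - 0.95*l^2 - 4.62*l + 2.0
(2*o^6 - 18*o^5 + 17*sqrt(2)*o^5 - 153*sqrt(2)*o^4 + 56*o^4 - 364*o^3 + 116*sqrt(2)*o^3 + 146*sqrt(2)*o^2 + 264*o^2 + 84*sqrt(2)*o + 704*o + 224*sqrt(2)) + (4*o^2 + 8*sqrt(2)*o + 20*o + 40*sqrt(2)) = 2*o^6 - 18*o^5 + 17*sqrt(2)*o^5 - 153*sqrt(2)*o^4 + 56*o^4 - 364*o^3 + 116*sqrt(2)*o^3 + 146*sqrt(2)*o^2 + 268*o^2 + 92*sqrt(2)*o + 724*o + 264*sqrt(2)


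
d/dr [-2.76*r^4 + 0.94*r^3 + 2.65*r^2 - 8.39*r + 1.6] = -11.04*r^3 + 2.82*r^2 + 5.3*r - 8.39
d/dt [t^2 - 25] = 2*t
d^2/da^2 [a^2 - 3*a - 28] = 2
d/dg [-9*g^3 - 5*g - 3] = -27*g^2 - 5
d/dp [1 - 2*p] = -2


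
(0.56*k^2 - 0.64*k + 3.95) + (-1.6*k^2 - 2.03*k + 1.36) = -1.04*k^2 - 2.67*k + 5.31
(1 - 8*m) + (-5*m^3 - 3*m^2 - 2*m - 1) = -5*m^3 - 3*m^2 - 10*m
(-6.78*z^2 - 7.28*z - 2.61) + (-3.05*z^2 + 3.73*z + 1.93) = -9.83*z^2 - 3.55*z - 0.68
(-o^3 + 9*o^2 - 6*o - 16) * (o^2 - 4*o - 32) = -o^5 + 13*o^4 - 10*o^3 - 280*o^2 + 256*o + 512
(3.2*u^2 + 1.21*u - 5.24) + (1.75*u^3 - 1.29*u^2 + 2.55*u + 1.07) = 1.75*u^3 + 1.91*u^2 + 3.76*u - 4.17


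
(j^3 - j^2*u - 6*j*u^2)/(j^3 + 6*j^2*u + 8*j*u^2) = (j - 3*u)/(j + 4*u)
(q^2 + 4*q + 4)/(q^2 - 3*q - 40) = (q^2 + 4*q + 4)/(q^2 - 3*q - 40)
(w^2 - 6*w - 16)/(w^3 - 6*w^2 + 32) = (w - 8)/(w^2 - 8*w + 16)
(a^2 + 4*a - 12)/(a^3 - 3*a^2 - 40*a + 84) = 1/(a - 7)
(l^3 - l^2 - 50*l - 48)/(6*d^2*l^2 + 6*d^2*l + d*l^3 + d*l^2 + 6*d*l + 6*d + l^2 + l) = (l^2 - 2*l - 48)/(6*d^2*l + d*l^2 + 6*d + l)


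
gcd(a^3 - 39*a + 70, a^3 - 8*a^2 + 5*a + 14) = a - 2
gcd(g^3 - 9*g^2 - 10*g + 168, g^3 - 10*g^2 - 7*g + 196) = g^2 - 3*g - 28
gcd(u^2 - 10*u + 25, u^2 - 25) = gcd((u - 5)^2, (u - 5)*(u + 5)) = u - 5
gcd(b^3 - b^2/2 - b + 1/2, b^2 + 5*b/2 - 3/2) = b - 1/2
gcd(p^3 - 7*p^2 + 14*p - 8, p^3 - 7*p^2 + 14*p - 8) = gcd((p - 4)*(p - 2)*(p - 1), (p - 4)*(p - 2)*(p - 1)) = p^3 - 7*p^2 + 14*p - 8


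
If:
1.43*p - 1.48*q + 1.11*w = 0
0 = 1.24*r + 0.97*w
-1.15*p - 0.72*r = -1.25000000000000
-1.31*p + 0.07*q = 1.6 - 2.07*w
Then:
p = 2.04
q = 3.43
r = -1.52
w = 1.95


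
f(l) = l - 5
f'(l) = 1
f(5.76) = 0.76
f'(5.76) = 1.00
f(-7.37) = -12.37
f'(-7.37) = 1.00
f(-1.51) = -6.51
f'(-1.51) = 1.00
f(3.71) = -1.29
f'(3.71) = 1.00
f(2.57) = -2.43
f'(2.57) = 1.00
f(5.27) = 0.27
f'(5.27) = 1.00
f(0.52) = -4.48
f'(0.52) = 1.00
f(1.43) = -3.57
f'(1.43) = 1.00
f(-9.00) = -14.00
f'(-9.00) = 1.00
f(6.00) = 1.00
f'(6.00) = 1.00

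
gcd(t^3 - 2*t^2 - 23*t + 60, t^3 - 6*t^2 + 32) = t - 4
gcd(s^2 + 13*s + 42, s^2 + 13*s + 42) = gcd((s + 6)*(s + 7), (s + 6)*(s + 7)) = s^2 + 13*s + 42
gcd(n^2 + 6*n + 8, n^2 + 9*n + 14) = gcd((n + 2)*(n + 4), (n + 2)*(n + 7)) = n + 2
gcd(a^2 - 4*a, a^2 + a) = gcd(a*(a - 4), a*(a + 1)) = a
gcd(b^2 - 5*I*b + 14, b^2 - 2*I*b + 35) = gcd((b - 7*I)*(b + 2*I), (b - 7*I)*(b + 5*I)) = b - 7*I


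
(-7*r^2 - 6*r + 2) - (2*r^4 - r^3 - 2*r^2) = -2*r^4 + r^3 - 5*r^2 - 6*r + 2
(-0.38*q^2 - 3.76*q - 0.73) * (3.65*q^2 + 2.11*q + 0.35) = -1.387*q^4 - 14.5258*q^3 - 10.7311*q^2 - 2.8563*q - 0.2555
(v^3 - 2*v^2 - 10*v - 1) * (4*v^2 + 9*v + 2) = 4*v^5 + v^4 - 56*v^3 - 98*v^2 - 29*v - 2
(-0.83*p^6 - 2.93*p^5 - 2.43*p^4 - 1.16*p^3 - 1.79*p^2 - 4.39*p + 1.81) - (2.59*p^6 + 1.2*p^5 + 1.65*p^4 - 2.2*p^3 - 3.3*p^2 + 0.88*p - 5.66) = -3.42*p^6 - 4.13*p^5 - 4.08*p^4 + 1.04*p^3 + 1.51*p^2 - 5.27*p + 7.47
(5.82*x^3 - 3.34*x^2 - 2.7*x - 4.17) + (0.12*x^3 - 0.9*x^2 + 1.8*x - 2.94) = 5.94*x^3 - 4.24*x^2 - 0.9*x - 7.11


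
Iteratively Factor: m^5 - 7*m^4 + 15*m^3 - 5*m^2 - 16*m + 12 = (m - 2)*(m^4 - 5*m^3 + 5*m^2 + 5*m - 6) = (m - 2)*(m - 1)*(m^3 - 4*m^2 + m + 6) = (m - 3)*(m - 2)*(m - 1)*(m^2 - m - 2) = (m - 3)*(m - 2)^2*(m - 1)*(m + 1)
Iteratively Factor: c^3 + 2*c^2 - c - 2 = (c - 1)*(c^2 + 3*c + 2) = (c - 1)*(c + 1)*(c + 2)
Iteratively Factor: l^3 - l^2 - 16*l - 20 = (l - 5)*(l^2 + 4*l + 4) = (l - 5)*(l + 2)*(l + 2)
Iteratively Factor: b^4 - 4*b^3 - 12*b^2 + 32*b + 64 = (b - 4)*(b^3 - 12*b - 16) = (b - 4)*(b + 2)*(b^2 - 2*b - 8) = (b - 4)*(b + 2)^2*(b - 4)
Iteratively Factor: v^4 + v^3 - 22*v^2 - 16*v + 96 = (v + 3)*(v^3 - 2*v^2 - 16*v + 32) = (v - 4)*(v + 3)*(v^2 + 2*v - 8) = (v - 4)*(v - 2)*(v + 3)*(v + 4)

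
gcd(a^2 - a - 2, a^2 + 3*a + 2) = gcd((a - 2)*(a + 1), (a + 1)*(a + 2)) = a + 1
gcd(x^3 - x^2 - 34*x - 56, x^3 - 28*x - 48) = x^2 + 6*x + 8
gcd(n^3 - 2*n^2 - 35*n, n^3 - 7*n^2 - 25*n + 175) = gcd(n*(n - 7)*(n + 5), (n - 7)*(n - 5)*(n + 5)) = n^2 - 2*n - 35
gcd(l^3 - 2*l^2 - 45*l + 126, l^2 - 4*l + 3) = l - 3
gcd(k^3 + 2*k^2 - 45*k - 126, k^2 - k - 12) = k + 3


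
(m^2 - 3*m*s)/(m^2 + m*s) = (m - 3*s)/(m + s)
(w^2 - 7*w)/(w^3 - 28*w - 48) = w*(7 - w)/(-w^3 + 28*w + 48)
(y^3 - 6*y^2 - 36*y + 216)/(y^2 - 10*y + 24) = (y^2 - 36)/(y - 4)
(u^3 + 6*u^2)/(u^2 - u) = u*(u + 6)/(u - 1)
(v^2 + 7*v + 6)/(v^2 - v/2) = 2*(v^2 + 7*v + 6)/(v*(2*v - 1))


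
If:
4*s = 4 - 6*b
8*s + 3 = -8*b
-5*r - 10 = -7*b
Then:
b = 11/4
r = 37/20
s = -25/8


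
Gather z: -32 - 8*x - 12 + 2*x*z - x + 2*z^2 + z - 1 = -9*x + 2*z^2 + z*(2*x + 1) - 45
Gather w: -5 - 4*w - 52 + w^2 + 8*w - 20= w^2 + 4*w - 77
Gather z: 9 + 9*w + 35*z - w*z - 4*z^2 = 9*w - 4*z^2 + z*(35 - w) + 9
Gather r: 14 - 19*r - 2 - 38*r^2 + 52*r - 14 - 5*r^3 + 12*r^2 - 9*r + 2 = -5*r^3 - 26*r^2 + 24*r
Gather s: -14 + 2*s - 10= 2*s - 24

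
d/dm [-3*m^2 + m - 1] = 1 - 6*m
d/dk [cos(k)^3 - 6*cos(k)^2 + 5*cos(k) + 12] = (-3*cos(k)^2 + 12*cos(k) - 5)*sin(k)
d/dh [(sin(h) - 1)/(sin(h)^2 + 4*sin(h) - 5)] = -cos(h)/(sin(h) + 5)^2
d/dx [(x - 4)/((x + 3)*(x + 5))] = (-x^2 + 8*x + 47)/(x^4 + 16*x^3 + 94*x^2 + 240*x + 225)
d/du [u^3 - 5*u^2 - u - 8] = 3*u^2 - 10*u - 1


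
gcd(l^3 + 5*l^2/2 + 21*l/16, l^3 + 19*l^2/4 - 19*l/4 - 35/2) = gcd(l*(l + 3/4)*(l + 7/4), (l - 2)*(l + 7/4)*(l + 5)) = l + 7/4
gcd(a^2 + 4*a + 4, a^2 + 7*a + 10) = a + 2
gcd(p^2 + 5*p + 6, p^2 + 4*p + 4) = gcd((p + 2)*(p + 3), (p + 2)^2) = p + 2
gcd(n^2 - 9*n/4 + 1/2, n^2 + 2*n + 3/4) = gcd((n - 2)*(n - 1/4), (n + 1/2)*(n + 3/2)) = 1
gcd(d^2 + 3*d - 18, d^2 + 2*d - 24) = d + 6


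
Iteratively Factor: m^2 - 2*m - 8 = (m - 4)*(m + 2)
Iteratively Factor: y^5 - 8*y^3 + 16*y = (y + 2)*(y^4 - 2*y^3 - 4*y^2 + 8*y) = y*(y + 2)*(y^3 - 2*y^2 - 4*y + 8) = y*(y - 2)*(y + 2)*(y^2 - 4) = y*(y - 2)^2*(y + 2)*(y + 2)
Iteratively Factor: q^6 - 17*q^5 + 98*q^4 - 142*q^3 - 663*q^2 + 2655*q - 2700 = (q - 5)*(q^5 - 12*q^4 + 38*q^3 + 48*q^2 - 423*q + 540) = (q - 5)*(q + 3)*(q^4 - 15*q^3 + 83*q^2 - 201*q + 180) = (q - 5)^2*(q + 3)*(q^3 - 10*q^2 + 33*q - 36) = (q - 5)^2*(q - 4)*(q + 3)*(q^2 - 6*q + 9) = (q - 5)^2*(q - 4)*(q - 3)*(q + 3)*(q - 3)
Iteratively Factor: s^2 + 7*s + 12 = (s + 3)*(s + 4)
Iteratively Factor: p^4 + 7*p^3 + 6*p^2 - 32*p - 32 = (p - 2)*(p^3 + 9*p^2 + 24*p + 16) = (p - 2)*(p + 1)*(p^2 + 8*p + 16) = (p - 2)*(p + 1)*(p + 4)*(p + 4)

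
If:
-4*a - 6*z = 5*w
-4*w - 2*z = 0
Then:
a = -7*z/8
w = -z/2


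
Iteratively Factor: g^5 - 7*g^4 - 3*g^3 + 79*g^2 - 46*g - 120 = (g + 1)*(g^4 - 8*g^3 + 5*g^2 + 74*g - 120) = (g + 1)*(g + 3)*(g^3 - 11*g^2 + 38*g - 40) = (g - 5)*(g + 1)*(g + 3)*(g^2 - 6*g + 8) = (g - 5)*(g - 2)*(g + 1)*(g + 3)*(g - 4)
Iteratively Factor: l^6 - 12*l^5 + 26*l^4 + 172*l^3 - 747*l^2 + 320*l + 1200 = (l - 5)*(l^5 - 7*l^4 - 9*l^3 + 127*l^2 - 112*l - 240) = (l - 5)*(l - 3)*(l^4 - 4*l^3 - 21*l^2 + 64*l + 80) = (l - 5)*(l - 3)*(l + 1)*(l^3 - 5*l^2 - 16*l + 80) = (l - 5)*(l - 4)*(l - 3)*(l + 1)*(l^2 - l - 20) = (l - 5)*(l - 4)*(l - 3)*(l + 1)*(l + 4)*(l - 5)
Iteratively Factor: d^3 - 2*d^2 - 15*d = (d - 5)*(d^2 + 3*d) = (d - 5)*(d + 3)*(d)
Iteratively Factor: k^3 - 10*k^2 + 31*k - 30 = (k - 2)*(k^2 - 8*k + 15) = (k - 3)*(k - 2)*(k - 5)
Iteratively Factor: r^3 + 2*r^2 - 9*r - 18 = (r - 3)*(r^2 + 5*r + 6) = (r - 3)*(r + 2)*(r + 3)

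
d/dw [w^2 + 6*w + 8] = 2*w + 6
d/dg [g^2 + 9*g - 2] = 2*g + 9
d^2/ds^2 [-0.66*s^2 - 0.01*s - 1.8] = -1.32000000000000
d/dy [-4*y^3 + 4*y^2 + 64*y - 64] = -12*y^2 + 8*y + 64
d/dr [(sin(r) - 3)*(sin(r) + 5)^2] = (sin(r) + 5)*(3*sin(r) - 1)*cos(r)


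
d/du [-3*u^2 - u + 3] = -6*u - 1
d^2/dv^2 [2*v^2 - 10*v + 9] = 4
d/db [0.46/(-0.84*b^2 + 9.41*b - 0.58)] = (0.7728*b - 4.3286)/(0.84*b^2 - 9.41*b + 0.58)^2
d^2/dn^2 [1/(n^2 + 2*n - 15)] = 2*(-n^2 - 2*n + 4*(n + 1)^2 + 15)/(n^2 + 2*n - 15)^3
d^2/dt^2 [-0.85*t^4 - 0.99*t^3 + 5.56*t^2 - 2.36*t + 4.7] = -10.2*t^2 - 5.94*t + 11.12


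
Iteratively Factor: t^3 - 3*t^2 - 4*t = (t)*(t^2 - 3*t - 4) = t*(t + 1)*(t - 4)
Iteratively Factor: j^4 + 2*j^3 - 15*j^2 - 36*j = (j)*(j^3 + 2*j^2 - 15*j - 36) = j*(j + 3)*(j^2 - j - 12) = j*(j - 4)*(j + 3)*(j + 3)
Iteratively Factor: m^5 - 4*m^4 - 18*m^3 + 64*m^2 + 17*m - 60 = (m - 1)*(m^4 - 3*m^3 - 21*m^2 + 43*m + 60) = (m - 3)*(m - 1)*(m^3 - 21*m - 20) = (m - 5)*(m - 3)*(m - 1)*(m^2 + 5*m + 4) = (m - 5)*(m - 3)*(m - 1)*(m + 1)*(m + 4)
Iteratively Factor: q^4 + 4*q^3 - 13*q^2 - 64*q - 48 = (q - 4)*(q^3 + 8*q^2 + 19*q + 12) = (q - 4)*(q + 4)*(q^2 + 4*q + 3) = (q - 4)*(q + 3)*(q + 4)*(q + 1)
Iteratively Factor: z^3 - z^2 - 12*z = (z)*(z^2 - z - 12) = z*(z - 4)*(z + 3)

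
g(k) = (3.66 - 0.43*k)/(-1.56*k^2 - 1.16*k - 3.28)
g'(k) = (3.66 - 0.43*k)*(3.12*k + 1.16)/(-1.56*k^2 - 1.16*k - 3.28)^2 - 0.43/(-1.56*k^2 - 1.16*k - 3.28) = (-0.6708*k^2 + 11.4192*k + 5.656)/(2.4336*k^4 + 3.6192*k^3 + 11.5792*k^2 + 7.6096*k + 10.7584)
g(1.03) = -0.52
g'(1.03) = 0.44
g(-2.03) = -0.62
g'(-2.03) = -0.38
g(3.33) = -0.09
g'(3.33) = 0.06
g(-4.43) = -0.19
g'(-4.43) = -0.07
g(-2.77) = -0.40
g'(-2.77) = -0.21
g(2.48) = -0.16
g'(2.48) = 0.12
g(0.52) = -0.80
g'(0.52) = 0.62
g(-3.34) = -0.30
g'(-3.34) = -0.14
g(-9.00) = -0.06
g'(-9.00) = -0.01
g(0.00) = -1.12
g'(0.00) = 0.53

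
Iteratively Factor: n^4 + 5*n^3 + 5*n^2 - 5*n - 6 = (n + 2)*(n^3 + 3*n^2 - n - 3) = (n - 1)*(n + 2)*(n^2 + 4*n + 3) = (n - 1)*(n + 1)*(n + 2)*(n + 3)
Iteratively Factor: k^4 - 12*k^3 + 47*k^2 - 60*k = (k)*(k^3 - 12*k^2 + 47*k - 60) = k*(k - 4)*(k^2 - 8*k + 15) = k*(k - 5)*(k - 4)*(k - 3)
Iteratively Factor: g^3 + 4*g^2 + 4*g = (g)*(g^2 + 4*g + 4) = g*(g + 2)*(g + 2)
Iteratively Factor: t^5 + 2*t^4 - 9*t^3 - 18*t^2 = (t)*(t^4 + 2*t^3 - 9*t^2 - 18*t) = t^2*(t^3 + 2*t^2 - 9*t - 18) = t^2*(t - 3)*(t^2 + 5*t + 6) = t^2*(t - 3)*(t + 2)*(t + 3)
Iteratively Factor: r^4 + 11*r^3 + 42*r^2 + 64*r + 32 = (r + 1)*(r^3 + 10*r^2 + 32*r + 32) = (r + 1)*(r + 4)*(r^2 + 6*r + 8) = (r + 1)*(r + 2)*(r + 4)*(r + 4)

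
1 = 1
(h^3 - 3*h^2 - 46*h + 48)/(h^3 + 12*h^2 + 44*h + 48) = (h^2 - 9*h + 8)/(h^2 + 6*h + 8)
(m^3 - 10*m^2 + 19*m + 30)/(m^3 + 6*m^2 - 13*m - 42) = (m^3 - 10*m^2 + 19*m + 30)/(m^3 + 6*m^2 - 13*m - 42)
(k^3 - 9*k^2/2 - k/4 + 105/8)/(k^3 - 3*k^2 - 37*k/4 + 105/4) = (k + 3/2)/(k + 3)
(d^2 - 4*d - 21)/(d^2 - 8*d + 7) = (d + 3)/(d - 1)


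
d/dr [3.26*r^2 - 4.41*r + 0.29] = 6.52*r - 4.41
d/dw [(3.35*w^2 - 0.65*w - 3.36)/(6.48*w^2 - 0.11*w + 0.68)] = (3.8435*w^2 + 48.1016*w - 0.8116)/(41.9904*w^4 - 1.4256*w^3 + 8.8249*w^2 - 0.1496*w + 0.4624)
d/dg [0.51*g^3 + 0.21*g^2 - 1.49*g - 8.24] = 1.53*g^2 + 0.42*g - 1.49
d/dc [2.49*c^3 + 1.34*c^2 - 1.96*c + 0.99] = 7.47*c^2 + 2.68*c - 1.96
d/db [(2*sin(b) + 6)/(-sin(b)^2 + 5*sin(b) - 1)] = 2*(sin(b)^2 + 6*sin(b) - 16)*cos(b)/(sin(b)^2 - 5*sin(b) + 1)^2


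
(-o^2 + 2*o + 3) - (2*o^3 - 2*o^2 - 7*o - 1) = -2*o^3 + o^2 + 9*o + 4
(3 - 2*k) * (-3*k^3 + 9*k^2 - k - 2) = 6*k^4 - 27*k^3 + 29*k^2 + k - 6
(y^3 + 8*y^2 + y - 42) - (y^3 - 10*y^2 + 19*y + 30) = 18*y^2 - 18*y - 72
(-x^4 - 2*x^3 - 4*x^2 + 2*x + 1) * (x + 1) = -x^5 - 3*x^4 - 6*x^3 - 2*x^2 + 3*x + 1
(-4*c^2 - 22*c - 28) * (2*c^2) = -8*c^4 - 44*c^3 - 56*c^2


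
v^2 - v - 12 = (v - 4)*(v + 3)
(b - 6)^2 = b^2 - 12*b + 36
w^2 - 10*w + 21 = (w - 7)*(w - 3)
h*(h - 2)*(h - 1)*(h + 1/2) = h^4 - 5*h^3/2 + h^2/2 + h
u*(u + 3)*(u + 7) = u^3 + 10*u^2 + 21*u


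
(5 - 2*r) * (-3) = 6*r - 15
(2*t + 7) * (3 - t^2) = -2*t^3 - 7*t^2 + 6*t + 21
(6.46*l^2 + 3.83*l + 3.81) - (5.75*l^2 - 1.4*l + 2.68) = 0.71*l^2 + 5.23*l + 1.13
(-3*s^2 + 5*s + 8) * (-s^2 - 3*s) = 3*s^4 + 4*s^3 - 23*s^2 - 24*s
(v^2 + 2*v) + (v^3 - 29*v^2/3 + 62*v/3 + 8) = v^3 - 26*v^2/3 + 68*v/3 + 8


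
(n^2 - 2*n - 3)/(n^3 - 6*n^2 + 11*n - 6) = (n + 1)/(n^2 - 3*n + 2)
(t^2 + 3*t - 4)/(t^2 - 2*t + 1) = (t + 4)/(t - 1)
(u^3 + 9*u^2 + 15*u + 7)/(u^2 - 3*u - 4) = (u^2 + 8*u + 7)/(u - 4)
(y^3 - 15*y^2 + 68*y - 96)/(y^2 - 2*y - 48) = (y^2 - 7*y + 12)/(y + 6)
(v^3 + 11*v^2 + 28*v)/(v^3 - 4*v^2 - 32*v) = (v + 7)/(v - 8)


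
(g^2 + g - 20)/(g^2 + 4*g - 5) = (g - 4)/(g - 1)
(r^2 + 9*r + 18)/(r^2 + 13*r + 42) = (r + 3)/(r + 7)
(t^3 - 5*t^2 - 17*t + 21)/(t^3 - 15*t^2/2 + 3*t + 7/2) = 2*(t + 3)/(2*t + 1)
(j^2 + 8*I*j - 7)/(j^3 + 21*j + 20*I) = (j + 7*I)/(j^2 - I*j + 20)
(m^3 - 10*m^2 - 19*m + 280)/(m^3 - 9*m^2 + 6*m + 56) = (m^2 - 3*m - 40)/(m^2 - 2*m - 8)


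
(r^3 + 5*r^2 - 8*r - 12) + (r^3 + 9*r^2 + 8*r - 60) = 2*r^3 + 14*r^2 - 72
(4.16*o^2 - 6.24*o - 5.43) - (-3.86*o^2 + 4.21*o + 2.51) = 8.02*o^2 - 10.45*o - 7.94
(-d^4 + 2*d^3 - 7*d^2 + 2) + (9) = -d^4 + 2*d^3 - 7*d^2 + 11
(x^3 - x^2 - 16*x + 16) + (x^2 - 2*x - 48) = x^3 - 18*x - 32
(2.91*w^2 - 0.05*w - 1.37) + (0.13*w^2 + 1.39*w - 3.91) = 3.04*w^2 + 1.34*w - 5.28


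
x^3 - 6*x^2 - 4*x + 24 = (x - 6)*(x - 2)*(x + 2)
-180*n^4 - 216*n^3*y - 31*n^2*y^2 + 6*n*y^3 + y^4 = (-6*n + y)*(n + y)*(5*n + y)*(6*n + y)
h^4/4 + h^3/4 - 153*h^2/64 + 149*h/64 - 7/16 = (h/4 + 1)*(h - 7/4)*(h - 1)*(h - 1/4)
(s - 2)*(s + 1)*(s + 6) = s^3 + 5*s^2 - 8*s - 12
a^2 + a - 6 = (a - 2)*(a + 3)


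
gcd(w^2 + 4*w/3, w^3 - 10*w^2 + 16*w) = w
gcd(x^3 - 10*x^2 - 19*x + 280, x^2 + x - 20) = x + 5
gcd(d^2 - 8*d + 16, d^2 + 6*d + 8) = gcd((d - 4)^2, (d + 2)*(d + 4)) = 1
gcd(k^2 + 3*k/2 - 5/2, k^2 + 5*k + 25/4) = k + 5/2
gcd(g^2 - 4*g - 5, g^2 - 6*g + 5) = g - 5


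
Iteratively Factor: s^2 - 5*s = (s - 5)*(s)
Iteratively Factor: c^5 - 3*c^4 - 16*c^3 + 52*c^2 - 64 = (c + 4)*(c^4 - 7*c^3 + 12*c^2 + 4*c - 16) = (c - 2)*(c + 4)*(c^3 - 5*c^2 + 2*c + 8) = (c - 2)^2*(c + 4)*(c^2 - 3*c - 4) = (c - 4)*(c - 2)^2*(c + 4)*(c + 1)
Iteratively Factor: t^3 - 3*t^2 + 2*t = (t - 2)*(t^2 - t) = t*(t - 2)*(t - 1)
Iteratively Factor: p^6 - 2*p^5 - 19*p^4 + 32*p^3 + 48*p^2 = (p)*(p^5 - 2*p^4 - 19*p^3 + 32*p^2 + 48*p) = p*(p + 1)*(p^4 - 3*p^3 - 16*p^2 + 48*p) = p*(p + 1)*(p + 4)*(p^3 - 7*p^2 + 12*p) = p*(p - 4)*(p + 1)*(p + 4)*(p^2 - 3*p) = p*(p - 4)*(p - 3)*(p + 1)*(p + 4)*(p)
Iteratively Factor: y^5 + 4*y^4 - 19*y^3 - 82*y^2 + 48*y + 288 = (y - 4)*(y^4 + 8*y^3 + 13*y^2 - 30*y - 72) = (y - 4)*(y + 3)*(y^3 + 5*y^2 - 2*y - 24) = (y - 4)*(y + 3)^2*(y^2 + 2*y - 8) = (y - 4)*(y - 2)*(y + 3)^2*(y + 4)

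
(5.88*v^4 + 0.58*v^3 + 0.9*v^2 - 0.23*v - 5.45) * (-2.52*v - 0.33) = -14.8176*v^5 - 3.402*v^4 - 2.4594*v^3 + 0.2826*v^2 + 13.8099*v + 1.7985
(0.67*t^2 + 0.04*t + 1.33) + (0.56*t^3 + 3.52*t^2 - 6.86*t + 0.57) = 0.56*t^3 + 4.19*t^2 - 6.82*t + 1.9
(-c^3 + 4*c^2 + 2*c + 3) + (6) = -c^3 + 4*c^2 + 2*c + 9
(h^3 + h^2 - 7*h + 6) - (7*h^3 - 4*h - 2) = -6*h^3 + h^2 - 3*h + 8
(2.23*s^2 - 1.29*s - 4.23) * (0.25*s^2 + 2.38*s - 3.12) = 0.5575*s^4 + 4.9849*s^3 - 11.0853*s^2 - 6.0426*s + 13.1976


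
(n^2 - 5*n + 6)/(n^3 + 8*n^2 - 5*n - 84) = (n - 2)/(n^2 + 11*n + 28)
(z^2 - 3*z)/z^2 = (z - 3)/z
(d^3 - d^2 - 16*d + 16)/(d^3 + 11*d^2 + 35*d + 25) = (d^3 - d^2 - 16*d + 16)/(d^3 + 11*d^2 + 35*d + 25)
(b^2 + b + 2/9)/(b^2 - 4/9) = (3*b + 1)/(3*b - 2)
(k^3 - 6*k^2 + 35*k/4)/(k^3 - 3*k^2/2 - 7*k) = (k - 5/2)/(k + 2)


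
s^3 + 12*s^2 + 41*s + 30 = (s + 1)*(s + 5)*(s + 6)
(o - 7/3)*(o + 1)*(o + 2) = o^3 + 2*o^2/3 - 5*o - 14/3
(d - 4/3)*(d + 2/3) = d^2 - 2*d/3 - 8/9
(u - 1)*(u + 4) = u^2 + 3*u - 4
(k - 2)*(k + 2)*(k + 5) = k^3 + 5*k^2 - 4*k - 20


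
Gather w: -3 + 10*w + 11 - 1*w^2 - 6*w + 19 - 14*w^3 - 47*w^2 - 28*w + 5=-14*w^3 - 48*w^2 - 24*w + 32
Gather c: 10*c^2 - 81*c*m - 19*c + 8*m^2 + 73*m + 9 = 10*c^2 + c*(-81*m - 19) + 8*m^2 + 73*m + 9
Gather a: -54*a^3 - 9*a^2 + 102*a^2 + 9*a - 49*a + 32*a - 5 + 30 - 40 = -54*a^3 + 93*a^2 - 8*a - 15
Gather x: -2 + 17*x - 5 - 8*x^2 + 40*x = -8*x^2 + 57*x - 7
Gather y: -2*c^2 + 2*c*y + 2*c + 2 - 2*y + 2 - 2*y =-2*c^2 + 2*c + y*(2*c - 4) + 4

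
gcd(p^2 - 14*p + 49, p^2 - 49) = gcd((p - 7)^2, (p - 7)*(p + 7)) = p - 7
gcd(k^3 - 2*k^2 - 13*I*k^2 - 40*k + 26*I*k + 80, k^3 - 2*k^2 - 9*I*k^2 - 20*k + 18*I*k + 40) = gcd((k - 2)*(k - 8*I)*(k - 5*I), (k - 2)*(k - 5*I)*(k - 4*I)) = k^2 + k*(-2 - 5*I) + 10*I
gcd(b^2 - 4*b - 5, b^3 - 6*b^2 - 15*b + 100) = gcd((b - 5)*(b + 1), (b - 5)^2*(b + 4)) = b - 5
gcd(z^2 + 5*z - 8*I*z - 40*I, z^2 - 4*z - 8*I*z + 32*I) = z - 8*I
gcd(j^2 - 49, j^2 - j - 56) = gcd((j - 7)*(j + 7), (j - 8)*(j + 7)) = j + 7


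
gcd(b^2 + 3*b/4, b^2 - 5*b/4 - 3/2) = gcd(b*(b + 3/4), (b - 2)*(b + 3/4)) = b + 3/4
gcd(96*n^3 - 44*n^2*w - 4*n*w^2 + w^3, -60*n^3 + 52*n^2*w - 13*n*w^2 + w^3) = -2*n + w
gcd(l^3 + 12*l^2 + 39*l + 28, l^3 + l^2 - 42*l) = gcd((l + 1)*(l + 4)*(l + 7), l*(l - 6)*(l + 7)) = l + 7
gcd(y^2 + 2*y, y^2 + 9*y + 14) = y + 2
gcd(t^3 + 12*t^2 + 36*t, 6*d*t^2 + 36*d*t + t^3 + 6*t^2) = t^2 + 6*t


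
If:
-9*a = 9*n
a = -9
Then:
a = -9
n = 9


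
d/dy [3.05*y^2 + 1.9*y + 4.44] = 6.1*y + 1.9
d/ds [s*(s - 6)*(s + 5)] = 3*s^2 - 2*s - 30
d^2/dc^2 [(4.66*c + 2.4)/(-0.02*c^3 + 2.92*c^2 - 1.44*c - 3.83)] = (-0.011184*c^5 + 1.621344*c^4 - 76.9550720000001*c^3 - 118.911408*c^2 - 251.041296*c - 12.232896)/(8.0e-6*c^9 - 0.003504*c^8 + 0.513312*c^7 - 25.397068*c^6 + 35.616432*c^5 + 80.465424*c^4 - 92.760186*c^3 - 104.6739*c^2 + 63.369648*c + 56.181887)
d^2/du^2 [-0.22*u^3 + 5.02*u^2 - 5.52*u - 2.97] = 10.04 - 1.32*u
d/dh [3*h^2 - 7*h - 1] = 6*h - 7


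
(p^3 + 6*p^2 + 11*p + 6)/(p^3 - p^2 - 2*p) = (p^2 + 5*p + 6)/(p*(p - 2))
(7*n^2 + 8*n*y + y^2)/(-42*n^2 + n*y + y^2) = (n + y)/(-6*n + y)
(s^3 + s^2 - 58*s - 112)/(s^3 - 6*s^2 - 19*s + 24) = (s^2 + 9*s + 14)/(s^2 + 2*s - 3)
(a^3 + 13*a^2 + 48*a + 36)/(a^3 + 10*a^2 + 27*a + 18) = (a + 6)/(a + 3)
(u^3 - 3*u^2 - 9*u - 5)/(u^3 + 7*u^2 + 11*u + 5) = (u - 5)/(u + 5)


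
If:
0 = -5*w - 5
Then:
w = -1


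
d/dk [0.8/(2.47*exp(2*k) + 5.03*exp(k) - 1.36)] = (-3.952*exp(k) - 4.024)*exp(k)/(2.47*exp(2*k) + 5.03*exp(k) - 1.36)^2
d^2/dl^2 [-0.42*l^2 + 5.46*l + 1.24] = -0.840000000000000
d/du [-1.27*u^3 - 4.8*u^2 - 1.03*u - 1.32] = -3.81*u^2 - 9.6*u - 1.03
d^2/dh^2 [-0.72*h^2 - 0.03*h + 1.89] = -1.44000000000000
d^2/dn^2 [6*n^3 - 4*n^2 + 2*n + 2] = 36*n - 8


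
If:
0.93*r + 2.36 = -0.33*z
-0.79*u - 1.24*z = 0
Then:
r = -0.354838709677419*z - 2.53763440860215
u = -1.56962025316456*z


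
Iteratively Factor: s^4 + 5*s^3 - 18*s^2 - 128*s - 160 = (s + 4)*(s^3 + s^2 - 22*s - 40) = (s + 4)^2*(s^2 - 3*s - 10) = (s + 2)*(s + 4)^2*(s - 5)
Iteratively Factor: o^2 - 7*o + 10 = (o - 5)*(o - 2)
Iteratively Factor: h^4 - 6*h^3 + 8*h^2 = (h)*(h^3 - 6*h^2 + 8*h) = h*(h - 4)*(h^2 - 2*h) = h^2*(h - 4)*(h - 2)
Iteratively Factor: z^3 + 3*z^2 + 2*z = (z)*(z^2 + 3*z + 2) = z*(z + 2)*(z + 1)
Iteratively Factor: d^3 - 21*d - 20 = (d - 5)*(d^2 + 5*d + 4) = (d - 5)*(d + 4)*(d + 1)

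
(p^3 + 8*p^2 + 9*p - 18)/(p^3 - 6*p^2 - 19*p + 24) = (p + 6)/(p - 8)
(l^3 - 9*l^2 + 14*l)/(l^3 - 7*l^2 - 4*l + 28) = l/(l + 2)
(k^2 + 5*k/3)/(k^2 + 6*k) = (k + 5/3)/(k + 6)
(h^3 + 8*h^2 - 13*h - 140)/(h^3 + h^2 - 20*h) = (h + 7)/h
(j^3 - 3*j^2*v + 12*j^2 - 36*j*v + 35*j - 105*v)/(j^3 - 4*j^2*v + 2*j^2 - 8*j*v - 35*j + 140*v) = (-j^2 + 3*j*v - 5*j + 15*v)/(-j^2 + 4*j*v + 5*j - 20*v)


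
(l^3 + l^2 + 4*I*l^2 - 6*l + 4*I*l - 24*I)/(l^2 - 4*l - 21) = (l^2 + l*(-2 + 4*I) - 8*I)/(l - 7)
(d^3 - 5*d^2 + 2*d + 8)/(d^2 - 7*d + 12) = (d^2 - d - 2)/(d - 3)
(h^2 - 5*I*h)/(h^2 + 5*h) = (h - 5*I)/(h + 5)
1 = 1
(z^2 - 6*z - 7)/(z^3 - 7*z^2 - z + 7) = 1/(z - 1)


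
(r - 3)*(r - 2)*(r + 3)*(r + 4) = r^4 + 2*r^3 - 17*r^2 - 18*r + 72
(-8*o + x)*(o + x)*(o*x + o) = -8*o^3*x - 8*o^3 - 7*o^2*x^2 - 7*o^2*x + o*x^3 + o*x^2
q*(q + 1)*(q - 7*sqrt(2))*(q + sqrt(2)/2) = q^4 - 13*sqrt(2)*q^3/2 + q^3 - 13*sqrt(2)*q^2/2 - 7*q^2 - 7*q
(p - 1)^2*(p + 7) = p^3 + 5*p^2 - 13*p + 7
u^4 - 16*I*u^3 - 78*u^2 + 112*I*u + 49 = (u - 7*I)^2*(u - I)^2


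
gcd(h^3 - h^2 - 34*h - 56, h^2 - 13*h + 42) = h - 7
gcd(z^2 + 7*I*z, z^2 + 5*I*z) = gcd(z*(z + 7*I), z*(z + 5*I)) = z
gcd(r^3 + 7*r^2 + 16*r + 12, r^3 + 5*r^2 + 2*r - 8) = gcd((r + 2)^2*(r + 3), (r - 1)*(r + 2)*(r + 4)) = r + 2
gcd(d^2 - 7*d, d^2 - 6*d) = d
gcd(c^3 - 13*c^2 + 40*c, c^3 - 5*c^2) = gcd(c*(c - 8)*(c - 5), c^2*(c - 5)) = c^2 - 5*c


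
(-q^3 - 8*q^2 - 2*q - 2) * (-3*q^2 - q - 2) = 3*q^5 + 25*q^4 + 16*q^3 + 24*q^2 + 6*q + 4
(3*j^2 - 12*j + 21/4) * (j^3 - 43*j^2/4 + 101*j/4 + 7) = 3*j^5 - 177*j^4/4 + 210*j^3 - 5415*j^2/16 + 777*j/16 + 147/4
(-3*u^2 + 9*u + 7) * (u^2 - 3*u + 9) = -3*u^4 + 18*u^3 - 47*u^2 + 60*u + 63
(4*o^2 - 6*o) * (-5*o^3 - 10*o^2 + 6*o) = -20*o^5 - 10*o^4 + 84*o^3 - 36*o^2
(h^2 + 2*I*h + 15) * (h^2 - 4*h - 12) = h^4 - 4*h^3 + 2*I*h^3 + 3*h^2 - 8*I*h^2 - 60*h - 24*I*h - 180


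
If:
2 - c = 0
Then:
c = 2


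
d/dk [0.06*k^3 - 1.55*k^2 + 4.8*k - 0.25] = 0.18*k^2 - 3.1*k + 4.8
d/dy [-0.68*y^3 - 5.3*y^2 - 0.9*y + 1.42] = -2.04*y^2 - 10.6*y - 0.9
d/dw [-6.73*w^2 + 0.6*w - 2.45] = 0.6 - 13.46*w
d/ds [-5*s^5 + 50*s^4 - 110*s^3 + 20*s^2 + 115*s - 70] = -25*s^4 + 200*s^3 - 330*s^2 + 40*s + 115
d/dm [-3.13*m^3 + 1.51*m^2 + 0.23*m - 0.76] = -9.39*m^2 + 3.02*m + 0.23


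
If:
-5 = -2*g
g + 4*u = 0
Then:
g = 5/2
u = -5/8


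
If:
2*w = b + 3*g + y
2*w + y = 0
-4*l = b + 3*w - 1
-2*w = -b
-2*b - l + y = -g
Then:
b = -6/49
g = -2/49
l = 16/49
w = -3/49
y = 6/49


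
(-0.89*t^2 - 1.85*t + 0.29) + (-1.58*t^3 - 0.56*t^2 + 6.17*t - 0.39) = -1.58*t^3 - 1.45*t^2 + 4.32*t - 0.1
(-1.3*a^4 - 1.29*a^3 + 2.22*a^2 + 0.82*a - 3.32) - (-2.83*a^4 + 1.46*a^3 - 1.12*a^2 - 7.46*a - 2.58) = 1.53*a^4 - 2.75*a^3 + 3.34*a^2 + 8.28*a - 0.74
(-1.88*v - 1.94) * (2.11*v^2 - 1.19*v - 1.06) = -3.9668*v^3 - 1.8562*v^2 + 4.3014*v + 2.0564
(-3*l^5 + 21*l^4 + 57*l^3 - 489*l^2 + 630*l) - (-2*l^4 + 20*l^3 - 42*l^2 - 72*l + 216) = -3*l^5 + 23*l^4 + 37*l^3 - 447*l^2 + 702*l - 216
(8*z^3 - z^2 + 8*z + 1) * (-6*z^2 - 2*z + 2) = -48*z^5 - 10*z^4 - 30*z^3 - 24*z^2 + 14*z + 2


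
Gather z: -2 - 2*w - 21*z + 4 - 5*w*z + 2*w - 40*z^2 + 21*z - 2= -5*w*z - 40*z^2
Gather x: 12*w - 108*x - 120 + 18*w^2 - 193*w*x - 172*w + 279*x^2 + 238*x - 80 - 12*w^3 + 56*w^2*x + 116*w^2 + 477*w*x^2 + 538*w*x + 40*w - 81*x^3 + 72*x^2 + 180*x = -12*w^3 + 134*w^2 - 120*w - 81*x^3 + x^2*(477*w + 351) + x*(56*w^2 + 345*w + 310) - 200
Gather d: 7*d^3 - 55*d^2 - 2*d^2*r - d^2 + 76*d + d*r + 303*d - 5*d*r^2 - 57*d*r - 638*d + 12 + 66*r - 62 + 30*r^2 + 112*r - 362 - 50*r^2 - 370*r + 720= 7*d^3 + d^2*(-2*r - 56) + d*(-5*r^2 - 56*r - 259) - 20*r^2 - 192*r + 308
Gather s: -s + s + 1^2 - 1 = 0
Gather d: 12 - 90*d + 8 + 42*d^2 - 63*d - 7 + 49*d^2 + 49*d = 91*d^2 - 104*d + 13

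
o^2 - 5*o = o*(o - 5)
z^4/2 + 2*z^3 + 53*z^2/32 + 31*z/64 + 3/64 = (z/2 + 1/4)*(z + 1/4)^2*(z + 3)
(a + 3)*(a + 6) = a^2 + 9*a + 18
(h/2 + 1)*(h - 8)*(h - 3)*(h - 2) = h^4/2 - 11*h^3/2 + 10*h^2 + 22*h - 48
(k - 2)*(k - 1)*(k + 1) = k^3 - 2*k^2 - k + 2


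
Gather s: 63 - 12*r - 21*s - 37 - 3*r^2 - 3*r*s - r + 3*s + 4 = -3*r^2 - 13*r + s*(-3*r - 18) + 30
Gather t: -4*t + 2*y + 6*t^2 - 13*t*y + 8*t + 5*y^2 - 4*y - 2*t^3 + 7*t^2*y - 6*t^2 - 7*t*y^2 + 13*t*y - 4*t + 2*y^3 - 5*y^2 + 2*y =-2*t^3 + 7*t^2*y - 7*t*y^2 + 2*y^3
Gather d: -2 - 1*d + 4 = 2 - d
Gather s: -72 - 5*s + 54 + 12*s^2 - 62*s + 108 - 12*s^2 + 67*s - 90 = 0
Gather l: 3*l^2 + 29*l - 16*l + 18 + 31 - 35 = 3*l^2 + 13*l + 14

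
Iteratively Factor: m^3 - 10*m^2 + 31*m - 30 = (m - 5)*(m^2 - 5*m + 6) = (m - 5)*(m - 3)*(m - 2)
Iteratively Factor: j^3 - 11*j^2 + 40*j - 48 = (j - 4)*(j^2 - 7*j + 12) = (j - 4)^2*(j - 3)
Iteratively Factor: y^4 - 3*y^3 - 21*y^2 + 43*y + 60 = (y + 1)*(y^3 - 4*y^2 - 17*y + 60) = (y - 5)*(y + 1)*(y^2 + y - 12) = (y - 5)*(y + 1)*(y + 4)*(y - 3)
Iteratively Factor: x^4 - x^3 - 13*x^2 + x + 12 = (x + 1)*(x^3 - 2*x^2 - 11*x + 12) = (x - 4)*(x + 1)*(x^2 + 2*x - 3) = (x - 4)*(x + 1)*(x + 3)*(x - 1)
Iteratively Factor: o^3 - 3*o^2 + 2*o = (o - 1)*(o^2 - 2*o) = (o - 2)*(o - 1)*(o)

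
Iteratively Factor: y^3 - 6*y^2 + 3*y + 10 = (y + 1)*(y^2 - 7*y + 10) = (y - 2)*(y + 1)*(y - 5)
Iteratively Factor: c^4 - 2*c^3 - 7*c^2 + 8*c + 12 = (c - 2)*(c^3 - 7*c - 6) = (c - 2)*(c + 1)*(c^2 - c - 6) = (c - 3)*(c - 2)*(c + 1)*(c + 2)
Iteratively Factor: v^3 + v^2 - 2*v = (v + 2)*(v^2 - v) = v*(v + 2)*(v - 1)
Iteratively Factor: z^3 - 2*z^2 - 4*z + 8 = (z + 2)*(z^2 - 4*z + 4) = (z - 2)*(z + 2)*(z - 2)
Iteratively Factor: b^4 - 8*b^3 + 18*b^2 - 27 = (b - 3)*(b^3 - 5*b^2 + 3*b + 9) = (b - 3)^2*(b^2 - 2*b - 3) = (b - 3)^3*(b + 1)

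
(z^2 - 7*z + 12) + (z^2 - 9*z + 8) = 2*z^2 - 16*z + 20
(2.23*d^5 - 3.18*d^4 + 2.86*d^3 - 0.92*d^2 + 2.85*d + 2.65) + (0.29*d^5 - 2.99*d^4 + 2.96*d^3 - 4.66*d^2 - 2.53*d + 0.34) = 2.52*d^5 - 6.17*d^4 + 5.82*d^3 - 5.58*d^2 + 0.32*d + 2.99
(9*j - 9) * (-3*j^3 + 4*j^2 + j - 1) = -27*j^4 + 63*j^3 - 27*j^2 - 18*j + 9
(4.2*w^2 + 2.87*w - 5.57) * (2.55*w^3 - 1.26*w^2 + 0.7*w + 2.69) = 10.71*w^5 + 2.0265*w^4 - 14.8797*w^3 + 20.3252*w^2 + 3.8213*w - 14.9833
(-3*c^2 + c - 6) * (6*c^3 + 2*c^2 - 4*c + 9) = -18*c^5 - 22*c^3 - 43*c^2 + 33*c - 54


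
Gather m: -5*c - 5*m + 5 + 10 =-5*c - 5*m + 15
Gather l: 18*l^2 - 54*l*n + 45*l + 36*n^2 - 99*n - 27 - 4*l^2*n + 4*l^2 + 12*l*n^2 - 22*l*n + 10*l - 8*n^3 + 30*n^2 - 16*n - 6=l^2*(22 - 4*n) + l*(12*n^2 - 76*n + 55) - 8*n^3 + 66*n^2 - 115*n - 33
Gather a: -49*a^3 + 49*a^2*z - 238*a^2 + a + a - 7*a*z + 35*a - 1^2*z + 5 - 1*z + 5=-49*a^3 + a^2*(49*z - 238) + a*(37 - 7*z) - 2*z + 10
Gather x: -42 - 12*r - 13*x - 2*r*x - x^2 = -12*r - x^2 + x*(-2*r - 13) - 42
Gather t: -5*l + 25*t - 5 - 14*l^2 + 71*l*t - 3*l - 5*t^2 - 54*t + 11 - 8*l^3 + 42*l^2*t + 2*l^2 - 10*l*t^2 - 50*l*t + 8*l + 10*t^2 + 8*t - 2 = -8*l^3 - 12*l^2 + t^2*(5 - 10*l) + t*(42*l^2 + 21*l - 21) + 4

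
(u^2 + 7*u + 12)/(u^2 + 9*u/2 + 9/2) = 2*(u + 4)/(2*u + 3)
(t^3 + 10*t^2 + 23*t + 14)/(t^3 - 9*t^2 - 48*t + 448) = (t^2 + 3*t + 2)/(t^2 - 16*t + 64)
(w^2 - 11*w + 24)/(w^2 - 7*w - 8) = (w - 3)/(w + 1)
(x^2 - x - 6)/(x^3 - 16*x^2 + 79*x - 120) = (x + 2)/(x^2 - 13*x + 40)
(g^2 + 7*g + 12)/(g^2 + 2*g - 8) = (g + 3)/(g - 2)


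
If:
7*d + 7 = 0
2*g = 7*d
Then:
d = -1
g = -7/2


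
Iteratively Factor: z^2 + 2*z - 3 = (z + 3)*(z - 1)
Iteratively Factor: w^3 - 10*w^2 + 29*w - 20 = (w - 4)*(w^2 - 6*w + 5) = (w - 4)*(w - 1)*(w - 5)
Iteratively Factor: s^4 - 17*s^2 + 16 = (s + 4)*(s^3 - 4*s^2 - s + 4) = (s + 1)*(s + 4)*(s^2 - 5*s + 4) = (s - 4)*(s + 1)*(s + 4)*(s - 1)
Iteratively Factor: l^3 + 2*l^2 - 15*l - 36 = (l + 3)*(l^2 - l - 12) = (l + 3)^2*(l - 4)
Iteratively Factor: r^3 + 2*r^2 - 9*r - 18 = (r + 3)*(r^2 - r - 6) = (r + 2)*(r + 3)*(r - 3)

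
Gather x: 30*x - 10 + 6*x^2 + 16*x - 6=6*x^2 + 46*x - 16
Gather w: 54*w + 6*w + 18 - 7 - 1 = 60*w + 10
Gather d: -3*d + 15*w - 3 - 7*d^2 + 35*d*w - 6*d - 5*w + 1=-7*d^2 + d*(35*w - 9) + 10*w - 2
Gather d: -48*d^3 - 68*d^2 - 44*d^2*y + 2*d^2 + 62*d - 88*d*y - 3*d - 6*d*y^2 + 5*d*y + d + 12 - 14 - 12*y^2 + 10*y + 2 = -48*d^3 + d^2*(-44*y - 66) + d*(-6*y^2 - 83*y + 60) - 12*y^2 + 10*y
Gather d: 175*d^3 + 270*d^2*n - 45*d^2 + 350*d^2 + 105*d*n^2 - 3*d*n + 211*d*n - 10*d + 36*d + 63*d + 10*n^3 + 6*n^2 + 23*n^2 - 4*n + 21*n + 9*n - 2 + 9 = 175*d^3 + d^2*(270*n + 305) + d*(105*n^2 + 208*n + 89) + 10*n^3 + 29*n^2 + 26*n + 7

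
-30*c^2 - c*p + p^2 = (-6*c + p)*(5*c + p)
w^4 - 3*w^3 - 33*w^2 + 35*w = w*(w - 7)*(w - 1)*(w + 5)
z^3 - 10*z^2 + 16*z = z*(z - 8)*(z - 2)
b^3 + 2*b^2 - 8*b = b*(b - 2)*(b + 4)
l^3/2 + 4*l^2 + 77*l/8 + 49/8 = (l/2 + 1/2)*(l + 7/2)^2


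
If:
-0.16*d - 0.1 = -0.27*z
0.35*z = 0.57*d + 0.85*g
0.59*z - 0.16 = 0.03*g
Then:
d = -0.15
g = 0.22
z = 0.28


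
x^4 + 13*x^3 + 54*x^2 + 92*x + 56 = (x + 2)^3*(x + 7)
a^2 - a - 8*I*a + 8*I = (a - 1)*(a - 8*I)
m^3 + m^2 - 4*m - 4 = (m - 2)*(m + 1)*(m + 2)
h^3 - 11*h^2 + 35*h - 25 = (h - 5)^2*(h - 1)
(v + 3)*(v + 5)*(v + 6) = v^3 + 14*v^2 + 63*v + 90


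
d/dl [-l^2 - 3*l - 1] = -2*l - 3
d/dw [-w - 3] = -1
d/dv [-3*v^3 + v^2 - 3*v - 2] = -9*v^2 + 2*v - 3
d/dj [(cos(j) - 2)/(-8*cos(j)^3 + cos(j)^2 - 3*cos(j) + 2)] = (65*sin(j) - 24*sin(2*j) + 49*sin(3*j) - 8*sin(4*j))/(-18*cos(j) + cos(2*j) - 4*cos(3*j) + 5)^2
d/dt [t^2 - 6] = 2*t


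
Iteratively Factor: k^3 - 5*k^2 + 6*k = (k)*(k^2 - 5*k + 6) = k*(k - 2)*(k - 3)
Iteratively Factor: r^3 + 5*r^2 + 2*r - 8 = (r + 2)*(r^2 + 3*r - 4) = (r - 1)*(r + 2)*(r + 4)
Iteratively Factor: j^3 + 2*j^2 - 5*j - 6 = (j - 2)*(j^2 + 4*j + 3) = (j - 2)*(j + 3)*(j + 1)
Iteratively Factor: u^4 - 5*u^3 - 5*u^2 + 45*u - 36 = (u - 1)*(u^3 - 4*u^2 - 9*u + 36) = (u - 3)*(u - 1)*(u^2 - u - 12) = (u - 3)*(u - 1)*(u + 3)*(u - 4)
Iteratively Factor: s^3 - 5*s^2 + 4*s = (s - 4)*(s^2 - s) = s*(s - 4)*(s - 1)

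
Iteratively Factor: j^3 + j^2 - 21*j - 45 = (j - 5)*(j^2 + 6*j + 9) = (j - 5)*(j + 3)*(j + 3)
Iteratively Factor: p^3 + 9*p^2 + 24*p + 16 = (p + 4)*(p^2 + 5*p + 4) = (p + 4)^2*(p + 1)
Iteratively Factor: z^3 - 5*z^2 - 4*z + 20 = (z + 2)*(z^2 - 7*z + 10) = (z - 2)*(z + 2)*(z - 5)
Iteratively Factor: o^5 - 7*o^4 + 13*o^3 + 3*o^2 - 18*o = (o - 3)*(o^4 - 4*o^3 + o^2 + 6*o) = (o - 3)*(o + 1)*(o^3 - 5*o^2 + 6*o) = (o - 3)^2*(o + 1)*(o^2 - 2*o) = (o - 3)^2*(o - 2)*(o + 1)*(o)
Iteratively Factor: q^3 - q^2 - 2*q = (q - 2)*(q^2 + q) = (q - 2)*(q + 1)*(q)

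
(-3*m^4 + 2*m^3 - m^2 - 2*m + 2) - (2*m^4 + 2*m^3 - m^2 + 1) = -5*m^4 - 2*m + 1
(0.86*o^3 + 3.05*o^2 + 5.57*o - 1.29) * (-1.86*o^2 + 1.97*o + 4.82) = -1.5996*o^5 - 3.9788*o^4 - 0.2065*o^3 + 28.0733*o^2 + 24.3061*o - 6.2178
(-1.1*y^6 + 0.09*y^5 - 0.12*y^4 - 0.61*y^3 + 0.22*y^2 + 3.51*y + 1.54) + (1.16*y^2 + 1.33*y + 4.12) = -1.1*y^6 + 0.09*y^5 - 0.12*y^4 - 0.61*y^3 + 1.38*y^2 + 4.84*y + 5.66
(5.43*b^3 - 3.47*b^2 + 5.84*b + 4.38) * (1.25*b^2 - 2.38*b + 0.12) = 6.7875*b^5 - 17.2609*b^4 + 16.2102*b^3 - 8.8406*b^2 - 9.7236*b + 0.5256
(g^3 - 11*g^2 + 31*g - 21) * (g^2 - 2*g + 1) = g^5 - 13*g^4 + 54*g^3 - 94*g^2 + 73*g - 21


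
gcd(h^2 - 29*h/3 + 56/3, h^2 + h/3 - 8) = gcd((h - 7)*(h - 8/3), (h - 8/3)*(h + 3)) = h - 8/3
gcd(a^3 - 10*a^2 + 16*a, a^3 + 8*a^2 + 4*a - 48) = a - 2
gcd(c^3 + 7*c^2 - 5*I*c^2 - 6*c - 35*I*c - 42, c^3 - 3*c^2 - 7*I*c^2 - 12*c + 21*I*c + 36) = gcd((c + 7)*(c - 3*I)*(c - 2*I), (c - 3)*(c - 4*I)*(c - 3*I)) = c - 3*I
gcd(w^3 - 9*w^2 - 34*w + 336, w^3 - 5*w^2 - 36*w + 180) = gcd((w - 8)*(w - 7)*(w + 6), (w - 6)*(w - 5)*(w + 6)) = w + 6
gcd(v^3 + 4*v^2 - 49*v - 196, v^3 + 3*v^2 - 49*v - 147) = v^2 - 49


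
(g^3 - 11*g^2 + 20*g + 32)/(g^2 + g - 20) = (g^2 - 7*g - 8)/(g + 5)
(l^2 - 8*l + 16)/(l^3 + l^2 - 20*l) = (l - 4)/(l*(l + 5))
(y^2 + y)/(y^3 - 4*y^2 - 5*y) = 1/(y - 5)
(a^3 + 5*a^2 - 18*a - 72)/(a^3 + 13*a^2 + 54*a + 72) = (a - 4)/(a + 4)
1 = 1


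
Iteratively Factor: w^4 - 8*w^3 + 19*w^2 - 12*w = (w - 3)*(w^3 - 5*w^2 + 4*w) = (w - 3)*(w - 1)*(w^2 - 4*w) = w*(w - 3)*(w - 1)*(w - 4)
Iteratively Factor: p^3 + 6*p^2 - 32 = (p - 2)*(p^2 + 8*p + 16) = (p - 2)*(p + 4)*(p + 4)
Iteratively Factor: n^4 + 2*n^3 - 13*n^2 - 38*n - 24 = (n - 4)*(n^3 + 6*n^2 + 11*n + 6) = (n - 4)*(n + 2)*(n^2 + 4*n + 3) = (n - 4)*(n + 2)*(n + 3)*(n + 1)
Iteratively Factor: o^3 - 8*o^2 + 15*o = (o - 3)*(o^2 - 5*o) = o*(o - 3)*(o - 5)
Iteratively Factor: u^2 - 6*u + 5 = (u - 5)*(u - 1)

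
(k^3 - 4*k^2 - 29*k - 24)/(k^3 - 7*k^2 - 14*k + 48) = (k + 1)/(k - 2)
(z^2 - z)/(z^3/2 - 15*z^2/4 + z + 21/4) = 4*z*(z - 1)/(2*z^3 - 15*z^2 + 4*z + 21)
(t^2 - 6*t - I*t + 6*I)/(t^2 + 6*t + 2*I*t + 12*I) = (t^2 - t*(6 + I) + 6*I)/(t^2 + 2*t*(3 + I) + 12*I)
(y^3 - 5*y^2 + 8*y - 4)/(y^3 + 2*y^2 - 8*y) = (y^2 - 3*y + 2)/(y*(y + 4))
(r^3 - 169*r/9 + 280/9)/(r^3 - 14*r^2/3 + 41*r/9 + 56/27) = 3*(r + 5)/(3*r + 1)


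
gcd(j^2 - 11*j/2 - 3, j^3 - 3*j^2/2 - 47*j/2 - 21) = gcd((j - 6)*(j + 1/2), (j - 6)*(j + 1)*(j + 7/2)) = j - 6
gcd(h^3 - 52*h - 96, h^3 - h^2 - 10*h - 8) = h + 2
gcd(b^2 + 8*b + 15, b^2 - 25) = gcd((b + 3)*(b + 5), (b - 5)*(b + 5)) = b + 5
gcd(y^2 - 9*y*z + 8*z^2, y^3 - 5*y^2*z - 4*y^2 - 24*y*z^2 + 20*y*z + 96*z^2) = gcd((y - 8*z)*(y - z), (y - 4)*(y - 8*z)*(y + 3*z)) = y - 8*z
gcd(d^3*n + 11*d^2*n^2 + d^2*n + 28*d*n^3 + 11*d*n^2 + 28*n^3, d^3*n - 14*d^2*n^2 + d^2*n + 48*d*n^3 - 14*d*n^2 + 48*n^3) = d*n + n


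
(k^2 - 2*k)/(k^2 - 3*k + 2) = k/(k - 1)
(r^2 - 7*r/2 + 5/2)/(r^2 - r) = (r - 5/2)/r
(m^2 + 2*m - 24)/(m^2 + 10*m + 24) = (m - 4)/(m + 4)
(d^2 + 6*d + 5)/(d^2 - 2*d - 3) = (d + 5)/(d - 3)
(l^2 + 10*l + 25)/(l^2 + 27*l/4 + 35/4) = 4*(l + 5)/(4*l + 7)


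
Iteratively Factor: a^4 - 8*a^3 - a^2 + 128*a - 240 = (a - 3)*(a^3 - 5*a^2 - 16*a + 80) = (a - 5)*(a - 3)*(a^2 - 16) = (a - 5)*(a - 3)*(a + 4)*(a - 4)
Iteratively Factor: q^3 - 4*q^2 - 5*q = (q)*(q^2 - 4*q - 5) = q*(q + 1)*(q - 5)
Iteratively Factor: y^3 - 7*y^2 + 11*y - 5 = (y - 1)*(y^2 - 6*y + 5) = (y - 1)^2*(y - 5)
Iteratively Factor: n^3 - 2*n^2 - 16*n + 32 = (n - 4)*(n^2 + 2*n - 8) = (n - 4)*(n - 2)*(n + 4)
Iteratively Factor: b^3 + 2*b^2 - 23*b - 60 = (b + 4)*(b^2 - 2*b - 15) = (b - 5)*(b + 4)*(b + 3)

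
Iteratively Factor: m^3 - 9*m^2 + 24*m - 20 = (m - 2)*(m^2 - 7*m + 10) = (m - 2)^2*(m - 5)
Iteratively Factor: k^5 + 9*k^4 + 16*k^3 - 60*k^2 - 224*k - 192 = (k + 2)*(k^4 + 7*k^3 + 2*k^2 - 64*k - 96) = (k + 2)^2*(k^3 + 5*k^2 - 8*k - 48) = (k - 3)*(k + 2)^2*(k^2 + 8*k + 16) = (k - 3)*(k + 2)^2*(k + 4)*(k + 4)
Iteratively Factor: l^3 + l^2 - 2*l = (l - 1)*(l^2 + 2*l) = l*(l - 1)*(l + 2)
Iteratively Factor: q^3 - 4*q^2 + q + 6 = (q - 2)*(q^2 - 2*q - 3) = (q - 2)*(q + 1)*(q - 3)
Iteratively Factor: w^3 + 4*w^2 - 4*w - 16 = (w + 4)*(w^2 - 4) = (w - 2)*(w + 4)*(w + 2)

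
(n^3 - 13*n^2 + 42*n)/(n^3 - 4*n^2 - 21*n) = (n - 6)/(n + 3)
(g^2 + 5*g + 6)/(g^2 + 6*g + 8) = (g + 3)/(g + 4)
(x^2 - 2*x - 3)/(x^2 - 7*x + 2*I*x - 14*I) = (x^2 - 2*x - 3)/(x^2 + x*(-7 + 2*I) - 14*I)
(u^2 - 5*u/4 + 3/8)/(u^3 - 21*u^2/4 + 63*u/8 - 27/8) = (2*u - 1)/(2*u^2 - 9*u + 9)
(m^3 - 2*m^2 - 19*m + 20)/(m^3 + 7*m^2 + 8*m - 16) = (m - 5)/(m + 4)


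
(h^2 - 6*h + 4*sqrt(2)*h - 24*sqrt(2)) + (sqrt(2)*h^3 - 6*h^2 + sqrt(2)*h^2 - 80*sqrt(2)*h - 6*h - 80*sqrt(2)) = sqrt(2)*h^3 - 5*h^2 + sqrt(2)*h^2 - 76*sqrt(2)*h - 12*h - 104*sqrt(2)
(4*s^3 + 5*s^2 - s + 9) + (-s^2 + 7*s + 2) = 4*s^3 + 4*s^2 + 6*s + 11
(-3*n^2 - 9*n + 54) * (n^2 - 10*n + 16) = -3*n^4 + 21*n^3 + 96*n^2 - 684*n + 864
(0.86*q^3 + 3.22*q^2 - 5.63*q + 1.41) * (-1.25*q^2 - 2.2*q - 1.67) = -1.075*q^5 - 5.917*q^4 - 1.4827*q^3 + 5.2461*q^2 + 6.3001*q - 2.3547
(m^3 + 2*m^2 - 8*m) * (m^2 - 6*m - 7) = m^5 - 4*m^4 - 27*m^3 + 34*m^2 + 56*m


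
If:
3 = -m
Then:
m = -3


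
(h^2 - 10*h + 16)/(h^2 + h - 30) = (h^2 - 10*h + 16)/(h^2 + h - 30)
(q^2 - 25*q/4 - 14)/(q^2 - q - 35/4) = (-4*q^2 + 25*q + 56)/(-4*q^2 + 4*q + 35)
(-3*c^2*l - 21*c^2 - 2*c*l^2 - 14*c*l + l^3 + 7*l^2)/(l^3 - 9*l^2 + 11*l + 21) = (-3*c^2*l - 21*c^2 - 2*c*l^2 - 14*c*l + l^3 + 7*l^2)/(l^3 - 9*l^2 + 11*l + 21)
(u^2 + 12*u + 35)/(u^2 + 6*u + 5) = (u + 7)/(u + 1)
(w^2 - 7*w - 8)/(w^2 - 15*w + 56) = (w + 1)/(w - 7)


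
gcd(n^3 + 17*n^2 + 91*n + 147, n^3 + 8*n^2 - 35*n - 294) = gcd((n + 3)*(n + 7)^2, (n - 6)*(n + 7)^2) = n^2 + 14*n + 49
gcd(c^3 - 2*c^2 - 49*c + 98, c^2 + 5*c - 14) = c^2 + 5*c - 14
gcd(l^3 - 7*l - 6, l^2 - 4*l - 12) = l + 2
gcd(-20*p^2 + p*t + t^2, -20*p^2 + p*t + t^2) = 20*p^2 - p*t - t^2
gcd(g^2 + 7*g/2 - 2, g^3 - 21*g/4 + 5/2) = g - 1/2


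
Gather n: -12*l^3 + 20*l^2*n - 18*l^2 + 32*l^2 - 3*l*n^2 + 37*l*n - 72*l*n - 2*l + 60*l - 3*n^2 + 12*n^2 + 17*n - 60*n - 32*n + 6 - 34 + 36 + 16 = -12*l^3 + 14*l^2 + 58*l + n^2*(9 - 3*l) + n*(20*l^2 - 35*l - 75) + 24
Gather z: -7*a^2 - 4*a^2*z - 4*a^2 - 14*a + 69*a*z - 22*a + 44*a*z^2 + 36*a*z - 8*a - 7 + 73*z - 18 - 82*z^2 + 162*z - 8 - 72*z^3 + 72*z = -11*a^2 - 44*a - 72*z^3 + z^2*(44*a - 82) + z*(-4*a^2 + 105*a + 307) - 33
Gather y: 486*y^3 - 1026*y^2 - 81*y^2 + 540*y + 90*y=486*y^3 - 1107*y^2 + 630*y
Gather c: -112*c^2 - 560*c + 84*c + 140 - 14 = -112*c^2 - 476*c + 126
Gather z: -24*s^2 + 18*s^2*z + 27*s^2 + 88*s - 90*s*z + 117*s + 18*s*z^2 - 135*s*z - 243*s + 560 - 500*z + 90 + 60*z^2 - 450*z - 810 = 3*s^2 - 38*s + z^2*(18*s + 60) + z*(18*s^2 - 225*s - 950) - 160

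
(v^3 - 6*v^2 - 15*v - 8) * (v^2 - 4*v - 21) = v^5 - 10*v^4 - 12*v^3 + 178*v^2 + 347*v + 168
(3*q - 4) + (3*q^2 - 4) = 3*q^2 + 3*q - 8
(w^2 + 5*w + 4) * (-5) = -5*w^2 - 25*w - 20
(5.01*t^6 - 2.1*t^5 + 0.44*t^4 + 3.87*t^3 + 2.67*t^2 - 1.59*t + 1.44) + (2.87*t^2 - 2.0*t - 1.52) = 5.01*t^6 - 2.1*t^5 + 0.44*t^4 + 3.87*t^3 + 5.54*t^2 - 3.59*t - 0.0800000000000001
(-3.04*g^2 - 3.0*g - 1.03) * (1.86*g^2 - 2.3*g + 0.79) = -5.6544*g^4 + 1.412*g^3 + 2.5826*g^2 - 0.00100000000000033*g - 0.8137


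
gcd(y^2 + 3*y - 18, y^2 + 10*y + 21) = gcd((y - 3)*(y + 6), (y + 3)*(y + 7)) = 1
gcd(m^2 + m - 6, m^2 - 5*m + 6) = m - 2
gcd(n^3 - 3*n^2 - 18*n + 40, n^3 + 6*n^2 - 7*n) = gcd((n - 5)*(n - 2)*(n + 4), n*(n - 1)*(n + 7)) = 1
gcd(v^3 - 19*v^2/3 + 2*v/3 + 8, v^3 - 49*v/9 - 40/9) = v + 1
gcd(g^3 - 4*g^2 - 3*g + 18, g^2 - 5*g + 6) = g - 3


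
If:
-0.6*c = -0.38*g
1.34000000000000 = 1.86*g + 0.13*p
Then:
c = 0.456272401433692 - 0.0442652329749104*p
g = 0.720430107526882 - 0.0698924731182796*p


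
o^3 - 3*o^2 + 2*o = o*(o - 2)*(o - 1)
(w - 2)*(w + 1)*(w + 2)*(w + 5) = w^4 + 6*w^3 + w^2 - 24*w - 20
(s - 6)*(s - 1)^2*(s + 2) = s^4 - 6*s^3 - 3*s^2 + 20*s - 12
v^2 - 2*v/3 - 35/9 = (v - 7/3)*(v + 5/3)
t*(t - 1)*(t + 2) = t^3 + t^2 - 2*t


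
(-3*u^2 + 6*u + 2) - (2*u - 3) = -3*u^2 + 4*u + 5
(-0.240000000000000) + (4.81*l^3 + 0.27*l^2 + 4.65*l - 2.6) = 4.81*l^3 + 0.27*l^2 + 4.65*l - 2.84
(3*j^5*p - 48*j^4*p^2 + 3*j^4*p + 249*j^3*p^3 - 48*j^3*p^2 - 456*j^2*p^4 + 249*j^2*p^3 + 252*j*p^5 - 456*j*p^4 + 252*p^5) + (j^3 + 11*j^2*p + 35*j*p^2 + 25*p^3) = 3*j^5*p - 48*j^4*p^2 + 3*j^4*p + 249*j^3*p^3 - 48*j^3*p^2 + j^3 - 456*j^2*p^4 + 249*j^2*p^3 + 11*j^2*p + 252*j*p^5 - 456*j*p^4 + 35*j*p^2 + 252*p^5 + 25*p^3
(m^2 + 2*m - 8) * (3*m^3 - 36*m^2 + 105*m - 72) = 3*m^5 - 30*m^4 + 9*m^3 + 426*m^2 - 984*m + 576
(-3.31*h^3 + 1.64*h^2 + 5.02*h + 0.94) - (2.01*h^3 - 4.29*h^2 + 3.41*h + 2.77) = -5.32*h^3 + 5.93*h^2 + 1.61*h - 1.83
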